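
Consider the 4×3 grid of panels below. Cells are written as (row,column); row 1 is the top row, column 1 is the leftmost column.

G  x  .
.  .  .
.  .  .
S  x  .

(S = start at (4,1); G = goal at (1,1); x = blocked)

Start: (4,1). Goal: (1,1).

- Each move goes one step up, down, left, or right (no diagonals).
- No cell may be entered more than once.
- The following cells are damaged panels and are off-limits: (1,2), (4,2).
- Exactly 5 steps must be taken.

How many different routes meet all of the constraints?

Need simple routes of exactly 5 moves from (4,1) to (1,1) (Manhattan distance 3, so 1 moves are spent on a detour and 1 undoing it).
Enumerating: (4,1) (3,1) (3,2) (2,2) (2,1) (1,1).
That gives 1 route.

1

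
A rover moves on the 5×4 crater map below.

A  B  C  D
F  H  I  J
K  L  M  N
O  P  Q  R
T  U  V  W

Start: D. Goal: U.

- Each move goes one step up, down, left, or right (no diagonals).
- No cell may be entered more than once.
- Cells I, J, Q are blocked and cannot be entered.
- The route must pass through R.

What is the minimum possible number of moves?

10

Any route passes through R somewhere between D and U. Summing Manhattan distances along the two legs (D → R → U) gives a lower bound of 3 + 3 = 6 moves.
That bound ignores the blocked cells. Measuring each leg by the fewest moves that actually steer around them (D→R: 7; R→U: 3) raises the lower bound to 10.
A route of 10 moves exists: D → C → B → H → L → M → N → R → W → V → U.
Since 10 matches that lower bound, it is optimal.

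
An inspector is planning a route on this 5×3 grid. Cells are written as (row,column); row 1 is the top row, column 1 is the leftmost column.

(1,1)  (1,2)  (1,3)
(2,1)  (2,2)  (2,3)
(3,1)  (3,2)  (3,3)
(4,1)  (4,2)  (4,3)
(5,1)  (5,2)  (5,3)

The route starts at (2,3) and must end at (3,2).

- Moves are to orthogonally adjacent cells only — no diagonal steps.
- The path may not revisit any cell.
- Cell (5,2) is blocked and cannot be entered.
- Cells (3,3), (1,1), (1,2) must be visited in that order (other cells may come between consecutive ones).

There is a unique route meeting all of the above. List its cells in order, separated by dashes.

The waypoints must appear in the order (3,3), (1,1), (1,2), with no cell reused.
Route from (2,3): 2× down (reaching (4,3)), 2× left (reaching (4,1)), 3× up (reaching (1,1)), right to (1,2), 2× down (reaching (3,2)) — 10 moves in all.
Check: order respected ((3,3) at step 1, (1,1) at step 7, (1,2) at step 8).

(2,3) - (3,3) - (4,3) - (4,2) - (4,1) - (3,1) - (2,1) - (1,1) - (1,2) - (2,2) - (3,2)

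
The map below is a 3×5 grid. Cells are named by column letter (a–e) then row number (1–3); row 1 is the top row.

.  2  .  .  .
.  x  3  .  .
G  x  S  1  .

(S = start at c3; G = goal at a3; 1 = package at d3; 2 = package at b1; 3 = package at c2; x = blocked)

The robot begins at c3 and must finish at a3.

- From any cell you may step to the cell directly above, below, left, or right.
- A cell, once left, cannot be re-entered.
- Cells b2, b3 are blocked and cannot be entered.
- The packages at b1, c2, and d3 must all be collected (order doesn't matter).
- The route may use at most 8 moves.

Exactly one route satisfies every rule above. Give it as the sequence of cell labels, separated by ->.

The budget equals the shortest possible length, so every move has to be on a shortest route through the required cells.
Route from c3: right to d3, up to d2, left to c2, up to c1, 2× left (reaching a1), 2× down (reaching a3) — 8 moves in all.
Check: all required cells visited; 8 ≤ 8 moves.

c3 -> d3 -> d2 -> c2 -> c1 -> b1 -> a1 -> a2 -> a3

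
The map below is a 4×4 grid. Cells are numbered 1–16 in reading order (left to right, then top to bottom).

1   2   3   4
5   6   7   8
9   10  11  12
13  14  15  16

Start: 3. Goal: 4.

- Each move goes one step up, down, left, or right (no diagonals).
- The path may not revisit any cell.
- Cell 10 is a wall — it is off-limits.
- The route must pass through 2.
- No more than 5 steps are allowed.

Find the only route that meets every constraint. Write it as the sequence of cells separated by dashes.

3 - 2 - 6 - 7 - 8 - 4

Any route must reach 2 and still end at 4 within 5 moves, so the order of the required stops is forced.
Route from 3: left to 2, down to 6, 2× right (reaching 8), up to 4 — 5 moves in all.
Check: all required cells visited; 5 ≤ 5 moves.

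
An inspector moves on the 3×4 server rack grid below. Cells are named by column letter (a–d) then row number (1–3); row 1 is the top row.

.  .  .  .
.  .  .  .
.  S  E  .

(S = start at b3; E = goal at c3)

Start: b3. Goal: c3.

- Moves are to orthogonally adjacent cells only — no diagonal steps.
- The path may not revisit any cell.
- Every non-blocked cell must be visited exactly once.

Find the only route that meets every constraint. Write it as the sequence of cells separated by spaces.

b3 a3 a2 a1 b1 b2 c2 c1 d1 d2 d3 c3

Need to visit all 12 open cells exactly once, starting at b3 and ending at c3.
Cell a3 has only two open neighbours (a2 and b3), so the path must pass straight through it: one of those is the cell it's entered from and the other is where it exits.
Route from b3: left 1 to a3, up 2 to a1, right 1 to b1, down 1 to b2, right 1 to c2, up 1 to c1, right 1 to d1, down 2 to d3, left 1 to c3 — 11 moves in all.
Check: all 12 open cells covered.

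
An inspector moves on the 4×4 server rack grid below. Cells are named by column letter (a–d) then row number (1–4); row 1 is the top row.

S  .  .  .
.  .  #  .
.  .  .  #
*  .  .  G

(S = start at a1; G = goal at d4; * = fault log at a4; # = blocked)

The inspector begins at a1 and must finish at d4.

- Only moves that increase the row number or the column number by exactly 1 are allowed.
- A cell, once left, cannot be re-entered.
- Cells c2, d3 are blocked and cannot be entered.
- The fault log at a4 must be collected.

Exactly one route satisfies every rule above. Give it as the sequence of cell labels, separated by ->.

a1 -> a2 -> a3 -> a4 -> b4 -> c4 -> d4

Moves only go right or down, so the column and row indices never decrease.
Route from a1: down 3 to a4, right 3 to d4 — 6 moves in all.
Check: all required cells visited.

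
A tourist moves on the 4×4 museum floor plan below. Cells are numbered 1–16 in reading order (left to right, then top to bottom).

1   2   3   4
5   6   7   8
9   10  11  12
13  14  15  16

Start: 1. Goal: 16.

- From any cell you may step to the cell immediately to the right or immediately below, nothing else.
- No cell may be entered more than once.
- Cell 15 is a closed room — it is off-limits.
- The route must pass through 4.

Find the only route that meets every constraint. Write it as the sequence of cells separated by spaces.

1 2 3 4 8 12 16

Moves only go right or down, so the column and row indices never decrease.
Route from 1: right 3 to 4, down 3 to 16 — 6 moves in all.
Check: all required cells visited.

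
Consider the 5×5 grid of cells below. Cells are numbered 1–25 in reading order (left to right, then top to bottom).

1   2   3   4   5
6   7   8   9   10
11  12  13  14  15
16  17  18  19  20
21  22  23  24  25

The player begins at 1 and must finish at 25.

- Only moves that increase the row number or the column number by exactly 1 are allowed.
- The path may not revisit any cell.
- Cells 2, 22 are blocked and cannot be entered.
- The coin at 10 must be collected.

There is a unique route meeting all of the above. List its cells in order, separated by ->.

1 -> 6 -> 7 -> 8 -> 9 -> 10 -> 15 -> 20 -> 25

Moves only go right or down, so the column and row indices never decrease.
Route from 1: down 1 to 6, right 4 to 10, down 3 to 25 — 8 moves in all.
Check: all required cells visited.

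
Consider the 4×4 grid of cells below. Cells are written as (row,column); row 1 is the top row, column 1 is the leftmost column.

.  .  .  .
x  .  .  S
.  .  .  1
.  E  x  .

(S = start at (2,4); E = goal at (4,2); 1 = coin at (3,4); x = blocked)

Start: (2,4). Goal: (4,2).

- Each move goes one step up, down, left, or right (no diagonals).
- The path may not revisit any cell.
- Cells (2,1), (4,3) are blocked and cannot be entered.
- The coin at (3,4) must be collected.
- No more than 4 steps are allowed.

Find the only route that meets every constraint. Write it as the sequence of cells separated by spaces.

The budget equals the shortest possible length, so every move has to be on a shortest route through the required cells.
Route from (2,4): down 1 to (3,4), left 2 to (3,2), down 1 to (4,2) — 4 moves in all.
Check: all required cells visited; 4 ≤ 4 moves.

(2,4) (3,4) (3,3) (3,2) (4,2)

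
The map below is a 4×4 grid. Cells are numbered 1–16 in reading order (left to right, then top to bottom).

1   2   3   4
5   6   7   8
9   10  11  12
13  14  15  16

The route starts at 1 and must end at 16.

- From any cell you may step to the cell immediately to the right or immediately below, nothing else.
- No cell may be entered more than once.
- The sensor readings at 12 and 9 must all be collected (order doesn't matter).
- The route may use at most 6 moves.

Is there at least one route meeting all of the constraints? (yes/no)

yes

One route that works: 1 → 5 → 9 → 10 → 11 → 12 → 16.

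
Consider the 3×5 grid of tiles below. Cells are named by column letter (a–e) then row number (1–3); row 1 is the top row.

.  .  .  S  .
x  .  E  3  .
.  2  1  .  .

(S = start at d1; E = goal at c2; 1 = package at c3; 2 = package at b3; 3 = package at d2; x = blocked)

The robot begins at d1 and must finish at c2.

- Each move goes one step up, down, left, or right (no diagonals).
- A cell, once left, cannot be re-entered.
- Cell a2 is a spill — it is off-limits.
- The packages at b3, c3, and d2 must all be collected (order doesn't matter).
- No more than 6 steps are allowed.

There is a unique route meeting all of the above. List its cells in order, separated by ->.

d1 -> d2 -> d3 -> c3 -> b3 -> b2 -> c2

Any route must reach b3, c3, and d2 and still end at c2 within 6 moves, so the order of the required stops is forced.
Route from d1: 2× down (reaching d3), 2× left (reaching b3), up to b2, right to c2 — 6 moves in all.
Check: all required cells visited; 6 ≤ 6 moves.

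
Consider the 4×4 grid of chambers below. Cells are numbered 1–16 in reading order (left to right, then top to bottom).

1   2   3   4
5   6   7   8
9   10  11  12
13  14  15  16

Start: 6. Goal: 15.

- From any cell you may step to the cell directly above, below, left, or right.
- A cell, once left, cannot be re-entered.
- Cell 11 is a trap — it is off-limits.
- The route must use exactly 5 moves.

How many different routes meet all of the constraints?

4

Need simple routes of exactly 5 moves from 6 to 15 (Manhattan distance 3, so 1 moves are spent on a detour and 1 undoing it).
Enumerating: 6 10 9 13 14 15 | 6 5 9 13 14 15 | 6 5 9 10 14 15 | 6 7 8 12 16 15.
That gives 4 routes.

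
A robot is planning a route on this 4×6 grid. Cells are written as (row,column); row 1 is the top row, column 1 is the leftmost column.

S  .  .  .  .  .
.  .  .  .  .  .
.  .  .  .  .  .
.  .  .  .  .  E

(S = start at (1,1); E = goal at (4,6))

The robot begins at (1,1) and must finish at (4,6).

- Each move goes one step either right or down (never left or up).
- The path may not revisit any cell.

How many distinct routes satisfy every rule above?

A right/down-only route from (1,1) to (4,6) makes exactly 3 down-moves and 5 right-moves in some order.
With no other constraints that would be C(8,3) = 56 routes.
That gives 56 routes.

56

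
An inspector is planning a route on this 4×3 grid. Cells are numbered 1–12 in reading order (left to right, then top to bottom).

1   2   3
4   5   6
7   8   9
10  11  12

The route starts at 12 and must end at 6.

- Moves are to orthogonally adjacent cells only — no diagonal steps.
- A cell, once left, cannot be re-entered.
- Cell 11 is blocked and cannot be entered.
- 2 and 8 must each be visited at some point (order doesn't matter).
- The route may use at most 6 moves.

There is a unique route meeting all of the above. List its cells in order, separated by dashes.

12 - 9 - 8 - 5 - 2 - 3 - 6

The budget equals the shortest possible length, so every move has to be on a shortest route through the required cells.
Route from 12: up 1 to 9, left 1 to 8, up 2 to 2, right 1 to 3, down 1 to 6 — 6 moves in all.
Check: all required cells visited; 6 ≤ 6 moves.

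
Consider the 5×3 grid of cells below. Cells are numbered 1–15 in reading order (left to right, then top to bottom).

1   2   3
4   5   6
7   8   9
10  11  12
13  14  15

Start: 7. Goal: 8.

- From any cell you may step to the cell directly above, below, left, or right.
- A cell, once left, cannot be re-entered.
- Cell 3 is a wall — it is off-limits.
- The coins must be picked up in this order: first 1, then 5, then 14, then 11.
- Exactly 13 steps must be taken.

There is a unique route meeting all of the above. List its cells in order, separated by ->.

The waypoints must appear in the order 1, 5, 14, 11, with no cell reused.
Route from 7: up 2 to 1, right 1 to 2, down 1 to 5, right 1 to 6, down 3 to 15, left 2 to 13, up 1 to 10, right 1 to 11, up 1 to 8 — 13 moves in all.
Check: order respected (1 at step 2, 5 at step 4, 14 at step 9, 11 at step 12); 13 moves as required.

7 -> 4 -> 1 -> 2 -> 5 -> 6 -> 9 -> 12 -> 15 -> 14 -> 13 -> 10 -> 11 -> 8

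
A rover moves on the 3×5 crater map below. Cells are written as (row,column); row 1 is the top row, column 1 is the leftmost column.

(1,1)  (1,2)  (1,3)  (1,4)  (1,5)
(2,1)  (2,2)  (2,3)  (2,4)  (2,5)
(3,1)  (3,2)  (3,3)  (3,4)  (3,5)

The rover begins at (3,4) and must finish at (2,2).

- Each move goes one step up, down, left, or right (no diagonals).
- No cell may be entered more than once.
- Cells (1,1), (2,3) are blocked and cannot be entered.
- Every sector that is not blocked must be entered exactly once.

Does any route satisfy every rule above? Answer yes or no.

no

Colour the cells like a checkerboard: each orthogonal step flips colour, so a Hamiltonian route alternates colours. Here there are 7 cells of one colour and 6 of the other, with start on the opposite colour to the goal — the counts and endpoints can't be arranged into an alternating sequence of length 13, so no Hamiltonian route exists.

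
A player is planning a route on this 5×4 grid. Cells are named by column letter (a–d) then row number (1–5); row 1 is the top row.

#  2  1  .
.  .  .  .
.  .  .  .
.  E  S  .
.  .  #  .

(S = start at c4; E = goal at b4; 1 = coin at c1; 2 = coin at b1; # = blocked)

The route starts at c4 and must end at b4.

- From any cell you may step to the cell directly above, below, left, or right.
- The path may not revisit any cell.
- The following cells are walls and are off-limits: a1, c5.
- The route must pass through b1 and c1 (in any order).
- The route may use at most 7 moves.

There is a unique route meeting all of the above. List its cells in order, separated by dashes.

Any route must reach b1 and c1 and still end at b4 within 7 moves, so the order of the required stops is forced.
Route from c4: 3× up (reaching c1), left to b1, 3× down (reaching b4) — 7 moves in all.
Check: all required cells visited; 7 ≤ 7 moves.

c4 - c3 - c2 - c1 - b1 - b2 - b3 - b4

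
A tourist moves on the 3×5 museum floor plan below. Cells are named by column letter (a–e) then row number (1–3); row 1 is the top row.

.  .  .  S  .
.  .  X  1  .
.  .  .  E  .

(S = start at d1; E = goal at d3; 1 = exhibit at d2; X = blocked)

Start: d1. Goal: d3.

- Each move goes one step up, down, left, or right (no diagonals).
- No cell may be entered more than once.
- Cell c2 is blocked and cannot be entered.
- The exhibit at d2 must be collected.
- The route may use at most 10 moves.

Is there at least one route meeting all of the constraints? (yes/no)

One route that works: d1 → d2 → d3.

yes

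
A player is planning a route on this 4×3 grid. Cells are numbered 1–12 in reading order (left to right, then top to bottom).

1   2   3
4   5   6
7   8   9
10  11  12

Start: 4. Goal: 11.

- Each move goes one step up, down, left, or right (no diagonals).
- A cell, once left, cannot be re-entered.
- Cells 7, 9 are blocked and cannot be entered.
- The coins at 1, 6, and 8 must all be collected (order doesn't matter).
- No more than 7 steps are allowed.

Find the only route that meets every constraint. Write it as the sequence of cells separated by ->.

The budget equals the shortest possible length, so every move has to be on a shortest route through the required cells.
Route from 4: up 1 to 1, right 2 to 3, down 1 to 6, left 1 to 5, down 2 to 11 — 7 moves in all.
Check: all required cells visited; 7 ≤ 7 moves.

4 -> 1 -> 2 -> 3 -> 6 -> 5 -> 8 -> 11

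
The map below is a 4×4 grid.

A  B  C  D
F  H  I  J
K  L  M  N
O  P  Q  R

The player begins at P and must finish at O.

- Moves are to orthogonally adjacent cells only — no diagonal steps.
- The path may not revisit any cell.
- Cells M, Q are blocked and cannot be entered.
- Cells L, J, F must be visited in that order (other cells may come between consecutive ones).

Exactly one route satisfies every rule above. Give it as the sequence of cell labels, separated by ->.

P -> L -> H -> I -> J -> D -> C -> B -> A -> F -> K -> O

The waypoints must appear in the order L, J, F, with no cell reused.
Route from P: 2× up (reaching H), 2× right (reaching J), up to D, 3× left (reaching A), 3× down (reaching O) — 11 moves in all.
Check: order respected (L at step 1, J at step 4, F at step 9).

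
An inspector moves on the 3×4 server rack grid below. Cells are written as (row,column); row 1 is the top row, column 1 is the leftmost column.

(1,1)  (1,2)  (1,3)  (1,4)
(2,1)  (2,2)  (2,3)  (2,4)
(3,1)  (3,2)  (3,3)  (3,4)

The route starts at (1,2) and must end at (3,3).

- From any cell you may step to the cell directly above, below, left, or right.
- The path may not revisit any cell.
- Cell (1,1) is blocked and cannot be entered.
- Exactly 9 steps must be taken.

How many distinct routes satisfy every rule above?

Need simple routes of exactly 9 moves from (1,2) to (3,3) (Manhattan distance 3, so 3 moves are spent on a detour and 3 undoing it).
Enumerating: (1,2) (1,3) (1,4) (2,4) (2,3) (2,2) (2,1) (3,1) (3,2) (3,3).
That gives 1 route.

1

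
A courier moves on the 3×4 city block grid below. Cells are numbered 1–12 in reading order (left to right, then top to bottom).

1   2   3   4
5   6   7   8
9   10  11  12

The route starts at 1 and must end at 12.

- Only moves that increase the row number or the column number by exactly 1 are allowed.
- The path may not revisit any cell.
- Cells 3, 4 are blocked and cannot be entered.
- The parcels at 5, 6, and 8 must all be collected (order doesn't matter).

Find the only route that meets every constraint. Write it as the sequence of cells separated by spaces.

1 5 6 7 8 12

Moves only go right or down, so the column and row indices never decrease.
Route from 1: down 1 to 5, right 3 to 8, down 1 to 12 — 5 moves in all.
Check: all required cells visited.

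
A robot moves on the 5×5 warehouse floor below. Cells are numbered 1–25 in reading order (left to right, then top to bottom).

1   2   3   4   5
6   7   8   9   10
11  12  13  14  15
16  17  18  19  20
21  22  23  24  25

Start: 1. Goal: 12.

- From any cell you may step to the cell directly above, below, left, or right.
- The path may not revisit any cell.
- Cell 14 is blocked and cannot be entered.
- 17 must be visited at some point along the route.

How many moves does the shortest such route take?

Any route passes through 17 somewhere between 1 and 12. Summing Manhattan distances along the two legs (1 → 17 → 12) gives a lower bound of 4 + 1 = 5 moves.
A route of 5 moves achieves this: 1 → 6 → 11 → 16 → 17 → 12.
Since 5 matches the lower bound, it is optimal.

5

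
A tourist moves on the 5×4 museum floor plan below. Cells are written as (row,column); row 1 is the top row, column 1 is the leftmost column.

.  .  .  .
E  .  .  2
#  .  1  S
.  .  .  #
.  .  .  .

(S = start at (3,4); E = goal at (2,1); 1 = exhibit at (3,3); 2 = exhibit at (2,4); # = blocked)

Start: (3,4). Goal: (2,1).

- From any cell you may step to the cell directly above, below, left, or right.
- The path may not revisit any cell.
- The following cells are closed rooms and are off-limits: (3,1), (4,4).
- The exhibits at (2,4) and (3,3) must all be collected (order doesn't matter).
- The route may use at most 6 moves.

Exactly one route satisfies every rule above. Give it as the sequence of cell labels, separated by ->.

Any route must reach (2,4) and (3,3) and still end at (2,1) within 6 moves, so the order of the required stops is forced.
Route from (3,4): up 1 to (2,4), left 1 to (2,3), down 1 to (3,3), left 1 to (3,2), up 1 to (2,2), left 1 to (2,1) — 6 moves in all.
Check: all required cells visited; 6 ≤ 6 moves.

(3,4) -> (2,4) -> (2,3) -> (3,3) -> (3,2) -> (2,2) -> (2,1)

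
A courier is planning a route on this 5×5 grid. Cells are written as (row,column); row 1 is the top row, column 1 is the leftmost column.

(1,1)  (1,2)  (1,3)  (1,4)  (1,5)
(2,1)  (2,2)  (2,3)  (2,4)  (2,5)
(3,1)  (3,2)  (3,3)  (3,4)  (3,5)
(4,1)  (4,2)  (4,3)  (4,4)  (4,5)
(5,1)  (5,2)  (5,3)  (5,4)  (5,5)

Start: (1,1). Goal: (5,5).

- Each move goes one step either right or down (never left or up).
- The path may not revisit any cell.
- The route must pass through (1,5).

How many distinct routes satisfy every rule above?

A right/down-only route from (1,1) to (5,5) makes exactly 4 down-moves and 4 right-moves in some order.
With no other constraints that would be C(8,4) = 70 routes.
Split at (1,5) and multiply the segment counts: (1,1)→(1,5): 1; (1,5)→(5,5): 1; product = 1.
That gives 1 route.

1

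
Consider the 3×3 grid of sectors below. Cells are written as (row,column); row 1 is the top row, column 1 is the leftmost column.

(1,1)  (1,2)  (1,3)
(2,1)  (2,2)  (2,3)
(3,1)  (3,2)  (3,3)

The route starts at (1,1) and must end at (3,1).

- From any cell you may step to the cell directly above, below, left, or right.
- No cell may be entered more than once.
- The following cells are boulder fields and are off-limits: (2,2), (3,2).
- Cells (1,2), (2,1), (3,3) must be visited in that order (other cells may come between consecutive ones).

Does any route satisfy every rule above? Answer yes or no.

no

(3,3) must be visited but has only one open neighbour ((2,3)), and it is neither the start nor the goal — the route would have to enter and leave through (2,3), re-entering it.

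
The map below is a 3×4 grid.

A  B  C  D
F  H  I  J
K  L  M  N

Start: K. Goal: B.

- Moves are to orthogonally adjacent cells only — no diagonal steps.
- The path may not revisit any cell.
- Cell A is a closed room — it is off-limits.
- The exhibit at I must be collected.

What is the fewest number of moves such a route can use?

5

Any route passes through I somewhere between K and B. Summing Manhattan distances along the two legs (K → I → B) gives a lower bound of 3 + 2 = 5 moves.
A route of 5 moves achieves this: K → F → H → I → C → B.
Since 5 matches the lower bound, it is optimal.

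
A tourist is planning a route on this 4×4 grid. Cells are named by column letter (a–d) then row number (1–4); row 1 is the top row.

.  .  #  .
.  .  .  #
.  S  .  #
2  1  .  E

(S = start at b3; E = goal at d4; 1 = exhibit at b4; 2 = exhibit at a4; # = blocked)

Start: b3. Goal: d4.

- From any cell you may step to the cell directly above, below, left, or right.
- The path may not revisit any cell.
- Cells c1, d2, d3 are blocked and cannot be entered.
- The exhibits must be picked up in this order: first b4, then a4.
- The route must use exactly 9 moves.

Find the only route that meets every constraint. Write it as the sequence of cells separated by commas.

The waypoints must appear in the order b4, a4, with no cell reused.
Route from b3: down 1 to b4, left 1 to a4, up 2 to a2, right 2 to c2, down 2 to c4, right 1 to d4 — 9 moves in all.
Check: order respected (1 at step 1, 2 at step 2); 9 moves as required.

b3, b4, a4, a3, a2, b2, c2, c3, c4, d4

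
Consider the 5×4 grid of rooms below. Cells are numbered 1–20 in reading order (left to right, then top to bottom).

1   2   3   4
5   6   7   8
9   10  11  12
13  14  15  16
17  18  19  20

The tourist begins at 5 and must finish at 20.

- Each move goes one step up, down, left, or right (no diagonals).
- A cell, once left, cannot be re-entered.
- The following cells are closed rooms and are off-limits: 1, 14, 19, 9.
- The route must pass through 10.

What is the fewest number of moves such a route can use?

6

Any route passes through 10 somewhere between 5 and 20. Summing Manhattan distances along the two legs (5 → 10 → 20) gives a lower bound of 2 + 4 = 6 moves.
A route of 6 moves achieves this: 5 → 6 → 10 → 11 → 15 → 16 → 20.
Since 6 matches the lower bound, it is optimal.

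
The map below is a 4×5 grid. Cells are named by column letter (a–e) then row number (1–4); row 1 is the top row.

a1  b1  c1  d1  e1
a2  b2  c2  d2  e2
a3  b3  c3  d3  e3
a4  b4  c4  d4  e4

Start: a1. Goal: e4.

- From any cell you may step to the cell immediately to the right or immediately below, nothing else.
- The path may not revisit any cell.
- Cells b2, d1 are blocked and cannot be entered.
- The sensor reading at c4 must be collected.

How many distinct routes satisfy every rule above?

4

A right/down-only route from a1 to e4 makes exactly 3 down-moves and 4 right-moves in some order.
With no other constraints that would be C(7,3) = 35 routes.
Split at c4 and multiply the segment counts (each segment already excludes blocked cells): a1→c4: 4; c4→e4: 1; product = 4.
That gives 4 routes.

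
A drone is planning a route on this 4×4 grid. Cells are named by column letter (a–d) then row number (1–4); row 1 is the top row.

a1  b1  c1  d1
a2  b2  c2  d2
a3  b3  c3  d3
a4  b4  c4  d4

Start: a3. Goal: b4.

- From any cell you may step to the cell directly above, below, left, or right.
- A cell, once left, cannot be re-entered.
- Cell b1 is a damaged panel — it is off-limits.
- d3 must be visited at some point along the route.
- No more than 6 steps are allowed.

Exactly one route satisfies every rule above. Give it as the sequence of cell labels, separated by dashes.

The 6-move cap with required stops at d3 leaves no slack for detours.
Route from a3: 3× right (reaching d3), down to d4, 2× left (reaching b4) — 6 moves in all.
Check: all required cells visited; 6 ≤ 6 moves.

a3 - b3 - c3 - d3 - d4 - c4 - b4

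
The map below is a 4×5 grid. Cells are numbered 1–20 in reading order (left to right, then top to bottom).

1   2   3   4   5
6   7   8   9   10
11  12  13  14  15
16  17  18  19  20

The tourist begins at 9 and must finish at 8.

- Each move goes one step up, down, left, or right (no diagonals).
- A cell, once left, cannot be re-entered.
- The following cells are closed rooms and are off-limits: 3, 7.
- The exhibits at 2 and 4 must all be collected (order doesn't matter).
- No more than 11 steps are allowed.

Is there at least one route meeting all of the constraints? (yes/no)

no

2 must be visited but has only one open neighbour (1), and it is neither the start nor the goal — the route would have to enter and leave through 1, re-entering it.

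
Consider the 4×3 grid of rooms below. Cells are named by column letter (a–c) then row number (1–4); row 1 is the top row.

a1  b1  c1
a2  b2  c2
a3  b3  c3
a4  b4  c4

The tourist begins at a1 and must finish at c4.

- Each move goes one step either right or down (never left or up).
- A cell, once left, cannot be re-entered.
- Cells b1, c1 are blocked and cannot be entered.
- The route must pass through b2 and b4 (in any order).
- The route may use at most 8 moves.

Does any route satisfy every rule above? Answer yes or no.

yes

One route that works: a1 → a2 → b2 → b3 → b4 → c4.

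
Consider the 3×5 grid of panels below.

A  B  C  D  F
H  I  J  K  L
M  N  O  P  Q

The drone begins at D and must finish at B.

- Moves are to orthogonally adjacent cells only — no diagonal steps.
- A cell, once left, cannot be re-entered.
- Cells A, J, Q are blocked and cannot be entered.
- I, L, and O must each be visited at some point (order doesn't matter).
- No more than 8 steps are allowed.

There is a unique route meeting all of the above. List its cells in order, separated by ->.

The 8-move cap with required stops at I, L, O leaves no slack for detours.
Route from D: right 1 to F, down 1 to L, left 1 to K, down 1 to P, left 2 to N, up 2 to B — 8 moves in all.
Check: all required cells visited; 8 ≤ 8 moves.

D -> F -> L -> K -> P -> O -> N -> I -> B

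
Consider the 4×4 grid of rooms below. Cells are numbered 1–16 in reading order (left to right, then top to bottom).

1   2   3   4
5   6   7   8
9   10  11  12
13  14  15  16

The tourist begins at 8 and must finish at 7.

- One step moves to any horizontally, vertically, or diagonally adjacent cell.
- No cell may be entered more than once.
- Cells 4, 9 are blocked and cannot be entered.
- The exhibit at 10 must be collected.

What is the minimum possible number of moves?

Any route passes through 10 somewhere between 8 and 7. Summing Chebyshev distances along the two legs (8 → 10 → 7) gives a lower bound of 2 + 1 = 3 moves.
A route of 3 moves achieves this: 8 → 11 → 10 → 7.
Since 3 matches the lower bound, it is optimal.

3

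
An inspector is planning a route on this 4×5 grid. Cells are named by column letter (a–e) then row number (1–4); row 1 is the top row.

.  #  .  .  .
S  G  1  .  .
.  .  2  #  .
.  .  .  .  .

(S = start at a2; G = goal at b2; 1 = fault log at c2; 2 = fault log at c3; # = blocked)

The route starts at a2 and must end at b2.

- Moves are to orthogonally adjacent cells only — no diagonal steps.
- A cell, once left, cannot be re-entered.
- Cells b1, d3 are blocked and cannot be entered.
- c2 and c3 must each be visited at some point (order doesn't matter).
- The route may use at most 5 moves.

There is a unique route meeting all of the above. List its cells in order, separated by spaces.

a2 a3 b3 c3 c2 b2

The 5-move cap with required stops at c2, c3 leaves no slack for detours.
Route from a2: down 1 to a3, right 2 to c3, up 1 to c2, left 1 to b2 — 5 moves in all.
Check: all required cells visited; 5 ≤ 5 moves.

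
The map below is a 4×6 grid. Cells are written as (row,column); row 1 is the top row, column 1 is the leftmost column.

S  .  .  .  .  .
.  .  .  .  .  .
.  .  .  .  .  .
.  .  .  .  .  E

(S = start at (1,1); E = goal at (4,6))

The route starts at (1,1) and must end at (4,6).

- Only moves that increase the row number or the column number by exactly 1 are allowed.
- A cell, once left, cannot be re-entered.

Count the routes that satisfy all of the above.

A right/down-only route from (1,1) to (4,6) makes exactly 3 down-moves and 5 right-moves in some order.
With no other constraints that would be C(8,3) = 56 routes.
That gives 56 routes.

56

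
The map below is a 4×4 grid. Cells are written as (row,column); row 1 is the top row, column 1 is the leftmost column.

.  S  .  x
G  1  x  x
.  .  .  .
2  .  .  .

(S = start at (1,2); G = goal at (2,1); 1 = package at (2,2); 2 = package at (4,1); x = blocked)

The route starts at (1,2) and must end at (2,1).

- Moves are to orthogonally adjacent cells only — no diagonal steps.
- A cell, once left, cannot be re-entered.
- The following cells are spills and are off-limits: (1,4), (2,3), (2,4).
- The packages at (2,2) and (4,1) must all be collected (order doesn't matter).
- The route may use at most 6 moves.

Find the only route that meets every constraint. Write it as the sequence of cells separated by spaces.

(1,2) (2,2) (3,2) (4,2) (4,1) (3,1) (2,1)

Any route must reach (2,2) and (4,1) and still end at (2,1) within 6 moves, so the order of the required stops is forced.
Route from (1,2): down 3 to (4,2), left 1 to (4,1), up 2 to (2,1) — 6 moves in all.
Check: all required cells visited; 6 ≤ 6 moves.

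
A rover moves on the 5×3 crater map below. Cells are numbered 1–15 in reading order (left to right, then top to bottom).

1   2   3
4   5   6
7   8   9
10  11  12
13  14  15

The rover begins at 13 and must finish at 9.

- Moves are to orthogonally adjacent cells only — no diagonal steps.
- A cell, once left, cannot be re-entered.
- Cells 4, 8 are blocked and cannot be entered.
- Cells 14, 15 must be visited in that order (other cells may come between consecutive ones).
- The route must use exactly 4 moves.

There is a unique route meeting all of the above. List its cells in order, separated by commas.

The waypoints must appear in the order 14, 15, with no cell reused.
Route from 13: 2× right (reaching 15), 2× up (reaching 9) — 4 moves in all.
Check: order respected (14 at step 1, 15 at step 2); 4 moves as required.

13, 14, 15, 12, 9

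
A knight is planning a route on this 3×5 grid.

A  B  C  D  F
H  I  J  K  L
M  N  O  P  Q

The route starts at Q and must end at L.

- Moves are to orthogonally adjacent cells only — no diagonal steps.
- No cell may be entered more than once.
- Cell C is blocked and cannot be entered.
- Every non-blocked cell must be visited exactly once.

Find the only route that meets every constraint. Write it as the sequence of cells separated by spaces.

Q P O N M H A B I J K D F L

Need to visit all 14 open cells exactly once, starting at Q and ending at L.
Cell D has only two open neighbours (K and F), so the path must pass straight through it: one of those is the cell it's entered from and the other is where it exits.
Route from Q: left 4 to M, up 2 to A, right 1 to B, down 1 to I, right 2 to K, up 1 to D, right 1 to F, down 1 to L — 13 moves in all.
Check: all 14 open cells covered.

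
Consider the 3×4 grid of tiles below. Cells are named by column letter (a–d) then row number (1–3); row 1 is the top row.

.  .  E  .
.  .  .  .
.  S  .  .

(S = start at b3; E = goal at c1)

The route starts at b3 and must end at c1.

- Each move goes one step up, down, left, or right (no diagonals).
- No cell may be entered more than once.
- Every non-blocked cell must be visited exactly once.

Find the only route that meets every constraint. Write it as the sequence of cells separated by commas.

Need to visit all 12 open cells exactly once, starting at b3 and ending at c1.
Cell a3 has only two open neighbours (a2 and b3), so the path must pass straight through it: one of those is the cell it's entered from and the other is where it exits.
Route from b3: left to a3, 2× up (reaching a1), right to b1, down to b2, right to c2, down to c3, right to d3, 2× up (reaching d1), left to c1 — 11 moves in all.
Check: all 12 open cells covered.

b3, a3, a2, a1, b1, b2, c2, c3, d3, d2, d1, c1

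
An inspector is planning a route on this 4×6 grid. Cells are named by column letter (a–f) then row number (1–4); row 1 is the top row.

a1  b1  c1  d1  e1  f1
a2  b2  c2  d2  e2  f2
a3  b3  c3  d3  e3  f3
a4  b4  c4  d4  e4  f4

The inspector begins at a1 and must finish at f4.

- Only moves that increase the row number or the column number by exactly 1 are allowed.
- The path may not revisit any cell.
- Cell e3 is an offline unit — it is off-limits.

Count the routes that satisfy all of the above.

A right/down-only route from a1 to f4 makes exactly 3 down-moves and 5 right-moves in some order.
With no other constraints that would be C(8,3) = 56 routes.
Subtract routes through each blocked cell (inclusion–exclusion for overlaps): − through e3: 30 → 26.
That gives 26 routes.

26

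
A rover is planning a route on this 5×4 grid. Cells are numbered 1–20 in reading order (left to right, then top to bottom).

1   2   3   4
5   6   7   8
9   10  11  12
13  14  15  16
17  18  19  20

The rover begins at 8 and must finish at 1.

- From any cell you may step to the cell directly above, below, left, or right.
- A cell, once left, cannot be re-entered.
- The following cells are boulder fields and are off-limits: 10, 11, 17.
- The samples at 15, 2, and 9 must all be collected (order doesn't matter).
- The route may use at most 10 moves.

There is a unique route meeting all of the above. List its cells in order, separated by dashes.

The budget equals the shortest possible length, so every move has to be on a shortest route through the required cells.
Route from 8: 2× down (reaching 16), 3× left (reaching 13), 2× up (reaching 5), right to 6, up to 2, left to 1 — 10 moves in all.
Check: all required cells visited; 10 ≤ 10 moves.

8 - 12 - 16 - 15 - 14 - 13 - 9 - 5 - 6 - 2 - 1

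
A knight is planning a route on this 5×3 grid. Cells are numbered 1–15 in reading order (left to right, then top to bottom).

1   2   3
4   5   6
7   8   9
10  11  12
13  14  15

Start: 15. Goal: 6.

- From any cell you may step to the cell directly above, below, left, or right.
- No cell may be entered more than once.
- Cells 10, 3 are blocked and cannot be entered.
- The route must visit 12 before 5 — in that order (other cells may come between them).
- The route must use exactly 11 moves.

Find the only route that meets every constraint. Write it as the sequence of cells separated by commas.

The waypoints must appear in the order 12, 5, with no cell reused.
Route from 15: left to 14, up to 11, right to 12, up to 9, 2× left (reaching 7), 2× up (reaching 1), right to 2, down to 5, right to 6 — 11 moves in all.
Check: order respected (12 at step 3, 5 at step 10); 11 moves as required.

15, 14, 11, 12, 9, 8, 7, 4, 1, 2, 5, 6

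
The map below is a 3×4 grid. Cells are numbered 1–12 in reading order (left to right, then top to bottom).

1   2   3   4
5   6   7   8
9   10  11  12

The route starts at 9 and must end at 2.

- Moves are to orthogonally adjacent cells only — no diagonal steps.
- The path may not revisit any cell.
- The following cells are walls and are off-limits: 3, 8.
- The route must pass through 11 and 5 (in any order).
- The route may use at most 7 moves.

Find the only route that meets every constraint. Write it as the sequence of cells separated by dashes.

9 - 10 - 11 - 7 - 6 - 5 - 1 - 2

The 7-move cap with required stops at 11, 5 leaves no slack for detours.
Route from 9: right 2 to 11, up 1 to 7, left 2 to 5, up 1 to 1, right 1 to 2 — 7 moves in all.
Check: all required cells visited; 7 ≤ 7 moves.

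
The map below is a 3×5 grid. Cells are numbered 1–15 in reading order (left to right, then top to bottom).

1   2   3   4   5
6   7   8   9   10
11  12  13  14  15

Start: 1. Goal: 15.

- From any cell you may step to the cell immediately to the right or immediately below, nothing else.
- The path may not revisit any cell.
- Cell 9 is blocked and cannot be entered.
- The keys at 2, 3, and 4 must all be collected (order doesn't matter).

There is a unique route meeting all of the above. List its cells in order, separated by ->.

Moves only go right or down, so the column and row indices never decrease.
Route from 1: 4× right (reaching 5), 2× down (reaching 15) — 6 moves in all.
Check: all required cells visited.

1 -> 2 -> 3 -> 4 -> 5 -> 10 -> 15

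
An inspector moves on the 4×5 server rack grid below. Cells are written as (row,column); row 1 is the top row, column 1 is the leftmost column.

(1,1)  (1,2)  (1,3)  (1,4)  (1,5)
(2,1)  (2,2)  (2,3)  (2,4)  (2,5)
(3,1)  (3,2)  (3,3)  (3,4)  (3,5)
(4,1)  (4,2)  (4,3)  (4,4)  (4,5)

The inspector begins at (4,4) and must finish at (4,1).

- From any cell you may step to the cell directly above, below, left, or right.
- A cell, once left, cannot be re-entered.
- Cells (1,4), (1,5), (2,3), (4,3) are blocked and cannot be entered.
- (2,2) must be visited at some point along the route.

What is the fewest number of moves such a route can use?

7

Any route passes through (2,2) somewhere between (4,4) and (4,1). Summing Manhattan distances along the two legs ((4,4) → (2,2) → (4,1)) gives a lower bound of 4 + 3 = 7 moves.
A route of 7 moves achieves this: (4,4) → (3,4) → (3,3) → (3,2) → (2,2) → (2,1) → (3,1) → (4,1).
Since 7 matches the lower bound, it is optimal.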